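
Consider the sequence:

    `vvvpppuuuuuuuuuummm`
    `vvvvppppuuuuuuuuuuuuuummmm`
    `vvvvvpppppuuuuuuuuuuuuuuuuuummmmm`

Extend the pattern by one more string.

vvvvvvppppppuuuuuuuuuuuuuuuuuuuuuummmmmm

Term n consists of n v's, followed by n p's, followed by 4n-2 u's, followed by n m's, where the shown terms are n = 3, 4, 5.
For the next term, n = 6, so the run lengths are 6, 6, 22, 6.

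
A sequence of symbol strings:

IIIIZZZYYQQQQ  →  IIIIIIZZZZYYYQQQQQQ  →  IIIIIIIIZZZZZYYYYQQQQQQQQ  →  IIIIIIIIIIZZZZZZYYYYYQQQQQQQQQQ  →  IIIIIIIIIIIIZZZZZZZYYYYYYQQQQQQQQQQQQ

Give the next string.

Each string has the form I^{2n} Z^{n+1} Y^{n} Q^{2n}, where the shown terms are n = 2, 3, 4, 5, 6.
Setting n = 7 gives 14, 8, 7, 14 characters in each block.

IIIIIIIIIIIIIIZZZZZZZZYYYYYYYQQQQQQQQQQQQQQ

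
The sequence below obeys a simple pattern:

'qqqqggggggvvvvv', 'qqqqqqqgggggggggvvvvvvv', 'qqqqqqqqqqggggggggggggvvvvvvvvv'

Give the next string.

Reading off run lengths: q runs 4, 7, 10; g runs 6, 9, 12; v runs 5, 7, 9 — each is linear in n, where the shown terms are n = 2, 3, 4.
For the next term, n = 5, so the run lengths are 13, 15, 11.

qqqqqqqqqqqqqgggggggggggggggvvvvvvvvvvv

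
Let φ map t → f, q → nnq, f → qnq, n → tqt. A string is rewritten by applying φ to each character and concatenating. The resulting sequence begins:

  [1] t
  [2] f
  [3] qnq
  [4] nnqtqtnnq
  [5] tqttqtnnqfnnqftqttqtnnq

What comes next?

fnnqffnnqftqttqtnnqqnqtqttqtnnqqnqfnnqffnnqftqttqtnnq

Applying the rule to each of the 23 symbols of tqttqtnnqfnnqftqttqtnnq gives the pieces f nnq f f nnq f tqt tqt nnq qnq tqt tqt nnq qnq f nnq f f nnq f tqt tqt nnq, which concatenate to the answer.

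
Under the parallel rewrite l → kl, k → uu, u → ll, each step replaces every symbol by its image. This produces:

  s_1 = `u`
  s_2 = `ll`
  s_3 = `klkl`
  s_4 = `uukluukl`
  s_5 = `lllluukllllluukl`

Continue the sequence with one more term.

Rewriting the 16 symbols of lllluukllllluukl one by one yields kl kl kl kl ll ll uu kl kl kl kl kl ll ll uu kl; concatenated:

klklklkllllluuklklklklkllllluukl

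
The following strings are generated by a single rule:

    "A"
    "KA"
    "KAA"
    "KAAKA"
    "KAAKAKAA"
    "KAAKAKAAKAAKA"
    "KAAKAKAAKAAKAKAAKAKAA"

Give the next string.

KAAKAKAAKAAKAKAAKAKAAKAAKAKAAKAAKA

This is a Fibonacci-style word recurrence s(k) = s(k−1)·s(k−2): e.g. KA·A = KAA.
So term 8 is KAAKAKAAKAAKAKAAKAKAA·KAAKAKAAKAAKA.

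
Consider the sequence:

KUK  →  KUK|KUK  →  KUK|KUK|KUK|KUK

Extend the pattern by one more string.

Every step duplicates the string with '|' between the halves.
Doubling KUK|KUK|KUK|KUK with '|' between the halves:

KUK|KUK|KUK|KUK|KUK|KUK|KUK|KUK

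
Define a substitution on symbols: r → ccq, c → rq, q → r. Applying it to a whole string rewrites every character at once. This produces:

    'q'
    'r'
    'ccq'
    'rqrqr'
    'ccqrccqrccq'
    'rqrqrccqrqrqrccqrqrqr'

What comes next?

Rewriting the 21 symbols of rqrqrccqrqrqrccqrqrqr one by one yields ccq r ccq r ccq rq rq r ccq r ccq r ccq rq rq r ccq r ccq r ccq; concatenated:

ccqrccqrccqrqrqrccqrccqrccqrqrqrccqrccqrccq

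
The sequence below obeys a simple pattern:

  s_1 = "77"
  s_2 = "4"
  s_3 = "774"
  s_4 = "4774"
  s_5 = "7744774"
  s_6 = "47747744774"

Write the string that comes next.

774477447747744774

From term 3 onward, concatenate the second-to-last term with the last: 77·4 = 774, 4·774 = 4774, …
Continuing: 7744774 · 47747744774 gives term 7.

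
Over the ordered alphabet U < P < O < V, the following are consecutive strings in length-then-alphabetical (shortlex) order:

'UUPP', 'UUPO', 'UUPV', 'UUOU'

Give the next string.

Find the rightmost character of UUOU below V, bump it to the next letter, and reset everything to its right to U.

UUOP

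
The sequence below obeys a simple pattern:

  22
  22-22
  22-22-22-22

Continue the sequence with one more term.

Every step duplicates the string with '-' between the halves.
Doubling 22-22-22-22 with '-' between the halves:

22-22-22-22-22-22-22-22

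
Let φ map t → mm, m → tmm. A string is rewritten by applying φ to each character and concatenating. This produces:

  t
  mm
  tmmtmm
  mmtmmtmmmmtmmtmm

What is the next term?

φ(mmtmmtmmmmtmmtmm) expands symbol-by-symbol to tmm tmm mm tmm tmm mm tmm tmm tmm tmm mm tmm tmm mm tmm tmm; joining the 16 pieces gives the next term.

tmmtmmmmtmmtmmmmtmmtmmtmmtmmmmtmmtmmmmtmmtmm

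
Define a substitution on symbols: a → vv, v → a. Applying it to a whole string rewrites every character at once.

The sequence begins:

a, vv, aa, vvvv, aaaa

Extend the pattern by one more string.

Rewriting each symbol of aaaa: a→vv, a→vv, a→vv, a→vv, which concatenates to vv vv vv vv.

vvvvvvvv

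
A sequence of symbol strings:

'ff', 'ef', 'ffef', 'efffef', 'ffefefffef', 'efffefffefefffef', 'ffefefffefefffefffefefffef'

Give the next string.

efffefffefefffefffefefffefefffefffefefffef

This is a Fibonacci-style word recurrence s(k) = s(k−2)·s(k−1): e.g. ff·ef = ffef.
So term 8 is efffefffefefffef·ffefefffefefffefffefefffef.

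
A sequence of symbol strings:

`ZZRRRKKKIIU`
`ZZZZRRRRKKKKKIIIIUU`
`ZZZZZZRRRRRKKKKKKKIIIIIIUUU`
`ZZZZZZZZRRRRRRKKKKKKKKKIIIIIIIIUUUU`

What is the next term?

Reading off run lengths: Z runs 2, 4, 6, 8; R runs 3, 4, 5, 6; K runs 3, 5, 7, 9; I runs 2, 4, 6, 8; U runs 1, 2, 3, 4 — each is linear in n (n = 1, 2, …).
Setting n = 5 gives 10, 7, 11, 10, 5 characters in each block.

ZZZZZZZZZZRRRRRRRKKKKKKKKKKKIIIIIIIIIIUUUUU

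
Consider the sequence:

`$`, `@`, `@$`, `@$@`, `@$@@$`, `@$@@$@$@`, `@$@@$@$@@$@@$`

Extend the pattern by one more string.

Each term (from the third on) is the previous term followed by the one before it: term 3 = @·$ = @$.
Continuing: @$@@$@$@@$@@$ · @$@@$@$@ gives term 8.

@$@@$@$@@$@@$@$@@$@$@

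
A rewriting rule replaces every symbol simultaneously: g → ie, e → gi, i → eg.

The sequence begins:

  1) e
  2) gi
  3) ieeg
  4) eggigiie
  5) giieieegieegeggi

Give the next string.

Rewriting the 16 symbols of giieieegieegeggi one by one yields ie eg eg gi eg gi gi ie eg gi gi ie gi ie ie eg; concatenated:

ieegeggieggigiieeggigiiegiieieeg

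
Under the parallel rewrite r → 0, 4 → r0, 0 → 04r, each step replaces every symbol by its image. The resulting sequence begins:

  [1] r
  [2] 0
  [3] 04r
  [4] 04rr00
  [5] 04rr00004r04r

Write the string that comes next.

Applying the rule to each of the 13 symbols of 04rr00004r04r gives the pieces 04r r0 0 0 04r 04r 04r 04r r0 0 04r r0 0, which concatenate to the answer.

04rr00004r04r04r04rr0004rr00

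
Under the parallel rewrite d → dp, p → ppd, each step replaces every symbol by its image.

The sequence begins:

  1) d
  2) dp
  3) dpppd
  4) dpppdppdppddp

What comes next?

dpppdppdppddpppdppddpppdppddpdpppd

Replace each of the 13 characters of dpppdppdppddp in place — dp ppd ppd ppd dp ppd ppd dp ppd ppd dp dp ppd — and concatenate.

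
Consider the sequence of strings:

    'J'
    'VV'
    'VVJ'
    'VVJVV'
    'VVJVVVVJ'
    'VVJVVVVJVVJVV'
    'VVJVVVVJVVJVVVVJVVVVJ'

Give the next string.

VVJVVVVJVVJVVVVJVVVVJVVJVVVVJVVJVV

This is a Fibonacci-style word recurrence s(k) = s(k−1)·s(k−2): e.g. VV·J = VVJ.
The next term joins VVJVVVVJVVJVVVVJVVVVJ and VVJVVVVJVVJVV.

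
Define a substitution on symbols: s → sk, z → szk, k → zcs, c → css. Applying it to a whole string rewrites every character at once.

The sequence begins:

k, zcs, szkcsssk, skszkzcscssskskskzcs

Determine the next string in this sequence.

Replace each of the 20 characters of skszkzcscssskskskzcs in place — sk zcs sk szk zcs szk css sk css sk sk sk zcs sk zcs sk zcs szk css sk — and concatenate.

skzcsskszkzcsszkcssskcssskskskzcsskzcsskzcsszkcsssk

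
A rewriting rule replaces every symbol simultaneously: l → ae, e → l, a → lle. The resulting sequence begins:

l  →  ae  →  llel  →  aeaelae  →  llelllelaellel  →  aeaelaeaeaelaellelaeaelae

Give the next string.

llelllelaellelllelllelaellelaeaelaellelllelaellel

Applying the rule to each of the 25 symbols of aeaelaeaeaelaellelaeaelae gives the pieces lle l lle l ae lle l lle l lle l ae lle l ae ae l ae lle l lle l ae lle l, which concatenate to the answer.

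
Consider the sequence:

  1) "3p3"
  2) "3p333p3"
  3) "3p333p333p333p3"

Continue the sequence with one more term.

s(k+1) = s(k)·3·s(k) — each term doubles the last with '3' between the halves.
So the next term is two copies of 3p333p333p333p3 with '3' between the halves.

3p333p333p333p333p333p333p333p3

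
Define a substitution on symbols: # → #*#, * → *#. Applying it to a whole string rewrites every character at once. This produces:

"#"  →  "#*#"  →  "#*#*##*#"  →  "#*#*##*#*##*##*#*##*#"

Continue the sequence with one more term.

#*#*##*#*##*##*#*##*#*##*##*#*##*##*#*##*#*##*##*#*##*#

Applying the rule to each of the 21 symbols of #*#*##*#*##*##*#*##*# gives the pieces #*# *# #*# *# #*# #*# *# #*# *# #*# #*# *# #*# #*# *# #*# *# #*# #*# *# #*#, which concatenate to the answer.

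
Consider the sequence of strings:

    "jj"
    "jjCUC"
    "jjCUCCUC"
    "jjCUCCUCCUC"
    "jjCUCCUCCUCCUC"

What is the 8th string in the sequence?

jjCUCCUCCUCCUCCUCCUCCUC

Every step adds CUC to the end: s(k+1) = s(k)·CUC.
From jjCUCCUCCUCCUC, 3 further steps: jjCUCCUCCUCCUC → jjCUCCUCCUCCUCCUC → jjCUCCUCCUCCUCCUCCUC → (answer).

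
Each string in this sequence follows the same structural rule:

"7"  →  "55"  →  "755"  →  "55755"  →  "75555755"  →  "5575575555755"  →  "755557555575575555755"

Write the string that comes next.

5575575555755755557555575575555755

From term 3 onward, concatenate the second-to-last term with the last: 7·55 = 755, 55·755 = 55755, …
The next term joins 5575575555755 and 755557555575575555755.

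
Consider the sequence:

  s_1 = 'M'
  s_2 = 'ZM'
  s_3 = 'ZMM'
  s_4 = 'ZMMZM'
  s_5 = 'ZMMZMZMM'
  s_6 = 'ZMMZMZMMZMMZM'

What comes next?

ZMMZMZMMZMMZMZMMZMZMM

This is a Fibonacci-style word recurrence s(k) = s(k−1)·s(k−2): e.g. ZM·M = ZMM.
The next term joins ZMMZMZMMZMMZM and ZMMZMZMM.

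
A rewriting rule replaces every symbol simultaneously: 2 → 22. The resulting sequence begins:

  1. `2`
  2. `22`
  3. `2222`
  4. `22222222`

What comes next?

2222222222222222

Expanding 22222222: 2→22, 2→22, 2→22, 2→22, 2→22, 2→22, 2→22, 2→22. Concatenated: 22 22 22 22 22 22 22 22.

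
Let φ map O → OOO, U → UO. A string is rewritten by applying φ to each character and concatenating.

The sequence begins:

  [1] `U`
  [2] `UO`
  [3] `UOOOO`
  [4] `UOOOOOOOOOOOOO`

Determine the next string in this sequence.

UOOOOOOOOOOOOOOOOOOOOOOOOOOOOOOOOOOOOOOOO

φ(UOOOOOOOOOOOOO) expands symbol-by-symbol to UO OOO OOO OOO OOO OOO OOO OOO OOO OOO OOO OOO OOO OOO; joining the 14 pieces gives the next term.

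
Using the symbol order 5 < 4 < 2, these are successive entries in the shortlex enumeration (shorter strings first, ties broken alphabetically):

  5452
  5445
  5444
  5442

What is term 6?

5424

Stepping forward 2 times from 5442: 5442 → 5425, then the target.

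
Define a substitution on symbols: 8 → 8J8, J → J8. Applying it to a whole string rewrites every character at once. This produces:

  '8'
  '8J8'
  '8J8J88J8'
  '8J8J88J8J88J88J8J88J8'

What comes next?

Rewriting the 21 symbols of 8J8J88J8J88J88J8J88J8 one by one yields 8J8 J8 8J8 J8 8J8 8J8 J8 8J8 J8 8J8 8J8 J8 8J8 8J8 J8 8J8 J8 8J8 8J8 J8 8J8; concatenated:

8J8J88J8J88J88J8J88J8J88J88J8J88J88J8J88J8J88J88J8J88J8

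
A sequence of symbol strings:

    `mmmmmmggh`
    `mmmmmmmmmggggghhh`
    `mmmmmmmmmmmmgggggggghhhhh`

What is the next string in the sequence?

Each string has the form m^{3n+3} g^{3n-1} h^{2n-1} (n = 1, 2, …).
For the next term, n = 4, so the run lengths are 15, 11, 7.

mmmmmmmmmmmmmmmggggggggggghhhhhhh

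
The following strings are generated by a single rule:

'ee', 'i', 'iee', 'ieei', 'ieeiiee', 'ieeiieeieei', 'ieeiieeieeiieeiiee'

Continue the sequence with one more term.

This is a Fibonacci-style word recurrence s(k) = s(k−1)·s(k−2): e.g. i·ee = iee.
So term 8 is ieeiieeieeiieeiiee·ieeiieeieei.

ieeiieeieeiieeiieeieeiieeieei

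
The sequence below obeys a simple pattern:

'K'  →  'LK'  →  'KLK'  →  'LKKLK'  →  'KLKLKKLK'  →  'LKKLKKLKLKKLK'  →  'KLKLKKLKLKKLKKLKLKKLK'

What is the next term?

LKKLKKLKLKKLKKLKLKKLKLKKLKKLKLKKLK

Each term (from the third on) is the two preceding terms concatenated in order: term 3 = K·LK = KLK.
The next term joins LKKLKKLKLKKLK and KLKLKKLKLKKLKKLKLKKLK.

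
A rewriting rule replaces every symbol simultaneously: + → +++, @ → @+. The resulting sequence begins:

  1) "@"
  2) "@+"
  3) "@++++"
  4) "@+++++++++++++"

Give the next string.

φ(@+++++++++++++) expands symbol-by-symbol to @+ +++ +++ +++ +++ +++ +++ +++ +++ +++ +++ +++ +++ +++; joining the 14 pieces gives the next term.

@++++++++++++++++++++++++++++++++++++++++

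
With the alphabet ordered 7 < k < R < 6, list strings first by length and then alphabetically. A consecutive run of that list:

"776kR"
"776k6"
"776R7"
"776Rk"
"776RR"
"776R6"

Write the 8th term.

Stepping forward 2 times from 776R6: 776R6 → 77667, then the target.

7766k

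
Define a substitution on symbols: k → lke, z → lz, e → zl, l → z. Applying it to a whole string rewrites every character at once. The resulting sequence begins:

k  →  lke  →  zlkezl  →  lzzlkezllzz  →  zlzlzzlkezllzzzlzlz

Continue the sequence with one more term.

lzzlzzlzlzzlkezllzzzlzlzlzzlzzlz

Replace each of the 19 characters of zlzlzzlkezllzzzlzlz in place — lz z lz z lz lz z lke zl lz z z lz lz lz z lz z lz — and concatenate.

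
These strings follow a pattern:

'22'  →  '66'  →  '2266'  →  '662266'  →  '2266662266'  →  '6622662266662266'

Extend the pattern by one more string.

This is a Fibonacci-style word recurrence s(k) = s(k−2)·s(k−1): e.g. 22·66 = 2266.
So term 7 is 2266662266·6622662266662266.

22666622666622662266662266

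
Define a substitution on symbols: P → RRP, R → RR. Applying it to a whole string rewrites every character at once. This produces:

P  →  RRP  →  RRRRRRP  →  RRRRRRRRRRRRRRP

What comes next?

φ(RRRRRRRRRRRRRRP) expands symbol-by-symbol to RR RR RR RR RR RR RR RR RR RR RR RR RR RR RRP; joining the 15 pieces gives the next term.

RRRRRRRRRRRRRRRRRRRRRRRRRRRRRRP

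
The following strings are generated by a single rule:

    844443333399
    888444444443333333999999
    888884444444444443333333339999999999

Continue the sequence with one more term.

Term n consists of 2n-1 8's, followed by 4n 4's, followed by 2n+3 3's, followed by 4n-2 9's (n = 1, 2, …).
For the next term, n = 4, so the run lengths are 7, 16, 11, 14.

888888844444444444444443333333333399999999999999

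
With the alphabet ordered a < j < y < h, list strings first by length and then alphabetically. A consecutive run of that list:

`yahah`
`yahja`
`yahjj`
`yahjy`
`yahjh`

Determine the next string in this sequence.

yahya

Treat yahjh as a base-4 numeral over the given alphabet and add one, carrying through any trailing h's.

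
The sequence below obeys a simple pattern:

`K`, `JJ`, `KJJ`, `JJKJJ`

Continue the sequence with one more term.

From term 3 onward, concatenate the second-to-last term with the last: K·JJ = KJJ, JJ·KJJ = JJKJJ, …
The next term joins KJJ and JJKJJ.

KJJJJKJJ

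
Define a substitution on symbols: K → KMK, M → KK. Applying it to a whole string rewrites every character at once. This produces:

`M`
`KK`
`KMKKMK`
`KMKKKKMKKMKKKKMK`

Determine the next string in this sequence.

Applying the rule to each of the 16 symbols of KMKKKKMKKMKKKKMK gives the pieces KMK KK KMK KMK KMK KMK KK KMK KMK KK KMK KMK KMK KMK KK KMK, which concatenate to the answer.

KMKKKKMKKMKKMKKMKKKKMKKMKKKKMKKMKKMKKMKKKKMK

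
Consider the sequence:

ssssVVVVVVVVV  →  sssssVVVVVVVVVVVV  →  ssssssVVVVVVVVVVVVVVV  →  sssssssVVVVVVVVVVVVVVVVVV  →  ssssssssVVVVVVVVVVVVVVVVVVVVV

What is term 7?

Each string has the form s^{n+1} V^{3n}, where the shown terms are n = 3, 4, 5, 6, 7.
Setting n = 9 gives 10, 27 characters in each block.

ssssssssssVVVVVVVVVVVVVVVVVVVVVVVVVVV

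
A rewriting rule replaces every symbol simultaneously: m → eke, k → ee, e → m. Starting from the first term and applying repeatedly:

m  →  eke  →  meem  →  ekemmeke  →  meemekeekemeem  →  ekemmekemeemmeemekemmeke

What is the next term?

Rewriting the 24 symbols of ekemmekemeemmeemekemmeke one by one yields m ee m eke eke m ee m eke m m eke eke m m eke m ee m eke eke m ee m; concatenated:

meemekeekemeemekemmekeekemmekemeemekeekemeem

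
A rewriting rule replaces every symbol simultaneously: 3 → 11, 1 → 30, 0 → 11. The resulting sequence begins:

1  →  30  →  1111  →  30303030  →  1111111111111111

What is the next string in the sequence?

Rewriting the 16 symbols of 1111111111111111 one by one yields 30 30 30 30 30 30 30 30 30 30 30 30 30 30 30 30; concatenated:

30303030303030303030303030303030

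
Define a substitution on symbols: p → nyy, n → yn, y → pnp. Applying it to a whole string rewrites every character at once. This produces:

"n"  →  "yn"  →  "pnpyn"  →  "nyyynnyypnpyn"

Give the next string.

ynpnppnppnpynynpnppnpnyyynnyypnpyn

Replace each of the 13 characters of nyyynnyypnpyn in place — yn pnp pnp pnp yn yn pnp pnp nyy yn nyy pnp yn — and concatenate.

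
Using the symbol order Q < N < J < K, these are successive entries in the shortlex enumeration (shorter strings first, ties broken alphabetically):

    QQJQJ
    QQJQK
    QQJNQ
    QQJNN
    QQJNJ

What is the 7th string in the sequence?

Advancing 2 positions from QQJNJ through QQJNJ → QQJNK reaches term 7.

QQJJQ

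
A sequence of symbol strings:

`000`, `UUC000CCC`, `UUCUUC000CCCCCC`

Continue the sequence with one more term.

UUCUUCUUC000CCCCCCCCC

Every step adds UUC to the front and CCC to the end of the previous string.
One more step from UUCUUC000CCCCCC gives the answer.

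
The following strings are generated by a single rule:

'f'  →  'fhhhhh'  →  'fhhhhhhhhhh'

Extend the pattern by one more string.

Each term is the previous one with hhhhh appended.
Applying this once more to fhhhhhhhhhh:

fhhhhhhhhhhhhhhh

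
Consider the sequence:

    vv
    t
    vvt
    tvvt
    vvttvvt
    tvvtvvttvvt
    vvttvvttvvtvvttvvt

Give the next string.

From term 3 onward, concatenate the second-to-last term with the last: vv·t = vvt, t·vvt = tvvt, …
So term 8 is tvvtvvttvvt·vvttvvttvvtvvttvvt.

tvvtvvttvvtvvttvvttvvtvvttvvt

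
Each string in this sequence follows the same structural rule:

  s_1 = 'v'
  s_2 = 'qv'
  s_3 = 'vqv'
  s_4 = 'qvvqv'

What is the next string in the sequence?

vqvqvvqv

From term 3 onward, concatenate the second-to-last term with the last: v·qv = vqv, qv·vqv = qvvqv, …
Continuing: vqv · qvvqv gives term 5.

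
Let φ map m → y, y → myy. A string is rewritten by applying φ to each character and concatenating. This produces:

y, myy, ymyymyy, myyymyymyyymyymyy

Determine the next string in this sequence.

Replace each of the 17 characters of myyymyymyyymyymyy in place — y myy myy myy y myy myy y myy myy myy y myy myy y myy myy — and concatenate.

ymyymyymyyymyymyyymyymyymyyymyymyyymyymyy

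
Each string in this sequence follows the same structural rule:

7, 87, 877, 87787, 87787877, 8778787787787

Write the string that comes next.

This is a Fibonacci-style word recurrence s(k) = s(k−1)·s(k−2): e.g. 87·7 = 877.
Continuing: 8778787787787 · 87787877 gives term 7.

877878778778787787877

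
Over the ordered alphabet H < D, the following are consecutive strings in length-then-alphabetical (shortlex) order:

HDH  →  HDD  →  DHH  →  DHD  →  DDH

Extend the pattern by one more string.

DDD

Treat DDH as a base-2 numeral over the given alphabet and add one, carrying through any trailing D's.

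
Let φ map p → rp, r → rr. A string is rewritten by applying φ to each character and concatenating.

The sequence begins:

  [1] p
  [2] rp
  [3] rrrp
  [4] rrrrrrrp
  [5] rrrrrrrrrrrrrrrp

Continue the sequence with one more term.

rrrrrrrrrrrrrrrrrrrrrrrrrrrrrrrp

φ(rrrrrrrrrrrrrrrp) expands symbol-by-symbol to rr rr rr rr rr rr rr rr rr rr rr rr rr rr rr rp; joining the 16 pieces gives the next term.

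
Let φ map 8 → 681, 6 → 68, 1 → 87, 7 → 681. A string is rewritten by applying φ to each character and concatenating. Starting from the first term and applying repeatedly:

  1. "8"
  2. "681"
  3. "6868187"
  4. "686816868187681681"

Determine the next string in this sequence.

68681686818768681686818768168168681876868187

Replace each of the 18 characters of 686816868187681681 in place — 68 681 68 681 87 68 681 68 681 87 681 681 68 681 87 68 681 87 — and concatenate.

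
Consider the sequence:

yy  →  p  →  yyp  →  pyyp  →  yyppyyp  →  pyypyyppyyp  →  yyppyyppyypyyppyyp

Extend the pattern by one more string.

This is a Fibonacci-style word recurrence s(k) = s(k−2)·s(k−1): e.g. yy·p = yyp.
So term 8 is pyypyyppyyp·yyppyyppyypyyppyyp.

pyypyyppyypyyppyyppyypyyppyyp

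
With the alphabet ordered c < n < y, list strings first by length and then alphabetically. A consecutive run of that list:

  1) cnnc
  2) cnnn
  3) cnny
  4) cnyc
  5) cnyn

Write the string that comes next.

cnyy

The successor of cnyn increments the rightmost position that isn't already y and resets every position after it to c.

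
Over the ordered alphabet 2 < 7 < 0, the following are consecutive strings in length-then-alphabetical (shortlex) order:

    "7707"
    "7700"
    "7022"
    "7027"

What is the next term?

Find the rightmost character of 7027 below 0, bump it to the next letter, and reset everything to its right to 2.

7020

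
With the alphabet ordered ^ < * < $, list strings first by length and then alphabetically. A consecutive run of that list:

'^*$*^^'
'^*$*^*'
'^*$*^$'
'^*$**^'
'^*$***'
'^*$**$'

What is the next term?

^*$*$^

Find the rightmost character of ^*$**$ below $, bump it to the next letter, and reset everything to its right to ^.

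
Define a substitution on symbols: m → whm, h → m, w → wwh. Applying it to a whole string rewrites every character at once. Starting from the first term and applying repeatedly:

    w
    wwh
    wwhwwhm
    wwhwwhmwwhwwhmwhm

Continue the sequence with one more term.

wwhwwhmwwhwwhmwhmwwhwwhmwwhwwhmwhmwwhmwhm

φ(wwhwwhmwwhwwhmwhm) expands symbol-by-symbol to wwh wwh m wwh wwh m whm wwh wwh m wwh wwh m whm wwh m whm; joining the 17 pieces gives the next term.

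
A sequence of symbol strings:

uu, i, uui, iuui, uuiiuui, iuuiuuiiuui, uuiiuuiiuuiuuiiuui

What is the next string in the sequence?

iuuiuuiiuuiuuiiuuiiuuiuuiiuui

Each term (from the third on) is the two preceding terms concatenated in order: term 3 = uu·i = uui.
So term 8 is iuuiuuiiuui·uuiiuuiiuuiuuiiuui.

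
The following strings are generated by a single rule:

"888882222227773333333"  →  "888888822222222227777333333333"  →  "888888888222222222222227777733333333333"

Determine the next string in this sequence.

The n-th term is 2n+1 8's then 4n-2 2's then n+1 7's then 2n+3 3's, where the shown terms are n = 2, 3, 4.
At n = 5 the blocks have lengths 11, 18, 6, 13.

888888888882222222222222222227777773333333333333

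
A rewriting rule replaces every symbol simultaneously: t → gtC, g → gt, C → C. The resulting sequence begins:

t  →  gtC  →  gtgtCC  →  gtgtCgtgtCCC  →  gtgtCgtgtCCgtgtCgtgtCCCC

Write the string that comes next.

Applying the rule to each of the 24 symbols of gtgtCgtgtCCgtgtCgtgtCCCC gives the pieces gt gtC gt gtC C gt gtC gt gtC C C gt gtC gt gtC C gt gtC gt gtC C C C C, which concatenate to the answer.

gtgtCgtgtCCgtgtCgtgtCCCgtgtCgtgtCCgtgtCgtgtCCCCC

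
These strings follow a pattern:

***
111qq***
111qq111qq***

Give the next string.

Every step adds 111qq at the front: s(k+1) = 111qq·s(k).
Applying this once more to 111qq111qq***:

111qq111qq111qq***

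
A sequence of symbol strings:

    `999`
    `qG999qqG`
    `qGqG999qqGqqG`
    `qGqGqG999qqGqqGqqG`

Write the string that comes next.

s(k+1) = qG·s(k)·qqG, so each term gains qG as a prefix and qqG as a suffix.
Applying this once more to qGqGqG999qqGqqGqqG:

qGqGqGqG999qqGqqGqqGqqG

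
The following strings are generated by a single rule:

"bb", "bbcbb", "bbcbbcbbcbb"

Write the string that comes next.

s(k+1) = s(k)·c·s(k) — each term doubles the last with 'c' between the halves.
Doubling bbcbbcbbcbb with 'c' between the halves:

bbcbbcbbcbbcbbcbbcbbcbb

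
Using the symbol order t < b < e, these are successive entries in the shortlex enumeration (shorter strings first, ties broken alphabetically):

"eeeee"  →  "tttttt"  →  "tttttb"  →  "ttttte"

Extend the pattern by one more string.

ttttbt

Find the rightmost character of ttttte below e, bump it to the next letter, and reset everything to its right to t.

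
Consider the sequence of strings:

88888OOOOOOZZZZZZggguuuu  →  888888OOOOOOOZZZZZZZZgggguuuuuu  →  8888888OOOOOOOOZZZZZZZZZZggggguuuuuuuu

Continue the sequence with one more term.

88888888OOOOOOOOOZZZZZZZZZZZZgggggguuuuuuuuuu

The n-th term is n+2 8's then n+3 O's then 2n Z's then n g's then 2n-2 u's, where the shown terms are n = 3, 4, 5.
Setting n = 6 gives 8, 9, 12, 6, 10 characters in each block.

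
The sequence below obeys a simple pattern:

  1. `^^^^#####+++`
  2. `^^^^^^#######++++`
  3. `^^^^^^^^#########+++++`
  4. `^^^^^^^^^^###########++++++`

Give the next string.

^^^^^^^^^^^^#############+++++++

Reading off run lengths: ^ runs 4, 6, 8, 10; # runs 5, 7, 9, 11; + runs 3, 4, 5, 6 — each is linear in n, where the shown terms are n = 2, 3, 4, 5.
For the next term, n = 6, so the run lengths are 12, 13, 7.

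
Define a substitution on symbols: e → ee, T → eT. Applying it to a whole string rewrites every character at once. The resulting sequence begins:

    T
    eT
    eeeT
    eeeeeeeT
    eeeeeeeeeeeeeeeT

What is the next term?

eeeeeeeeeeeeeeeeeeeeeeeeeeeeeeeT

φ(eeeeeeeeeeeeeeeT) expands symbol-by-symbol to ee ee ee ee ee ee ee ee ee ee ee ee ee ee ee eT; joining the 16 pieces gives the next term.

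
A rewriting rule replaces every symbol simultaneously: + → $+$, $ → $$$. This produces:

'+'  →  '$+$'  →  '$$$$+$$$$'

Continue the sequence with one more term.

Apply φ to $$$$+$$$$ symbol by symbol: $→$$$, $→$$$, $→$$$, $→$$$, +→$+$, $→$$$, $→$$$, $→$$$, $→$$$; joined: $$$ $$$ $$$ $$$ $+$ $$$ $$$ $$$ $$$.

$$$$$$$$$$$$$+$$$$$$$$$$$$$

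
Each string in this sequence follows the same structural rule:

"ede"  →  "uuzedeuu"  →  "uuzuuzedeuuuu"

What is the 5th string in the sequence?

s(k+1) = uuz·s(k)·uu, so each term gains uuz as a prefix and uu as a suffix.
From uuzuuzedeuuuu, 2 further steps: uuzuuzedeuuuu → uuzuuzuuzedeuuuuuu → (answer).

uuzuuzuuzuuzedeuuuuuuuu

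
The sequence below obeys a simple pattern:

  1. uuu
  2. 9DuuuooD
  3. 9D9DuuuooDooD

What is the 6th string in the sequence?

9D9D9D9D9DuuuooDooDooDooDooD

Each term wraps the previous one in 9D on the left and ooD on the right.
From 9D9DuuuooDooD, 3 further steps: 9D9DuuuooDooD → 9D9D9DuuuooDooDooD → 9D9D9D9DuuuooDooDooDooD → (answer).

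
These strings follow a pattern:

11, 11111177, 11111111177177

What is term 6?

11111111111111111177177177177177

s(k+1) = 111·s(k)·177, so each term gains 111 as a prefix and 177 as a suffix.
From 11111111177177, 3 further steps: 11111111177177 → 11111111111177177177 → 11111111111111177177177177 → (answer).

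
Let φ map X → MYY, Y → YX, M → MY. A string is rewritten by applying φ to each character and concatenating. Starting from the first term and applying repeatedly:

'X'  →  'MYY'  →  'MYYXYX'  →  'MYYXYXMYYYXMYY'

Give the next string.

MYYXYXMYYYXMYYMYYXYXYXMYYMYYXYX

φ(MYYXYXMYYYXMYY) expands symbol-by-symbol to MY YX YX MYY YX MYY MY YX YX YX MYY MY YX YX; joining the 14 pieces gives the next term.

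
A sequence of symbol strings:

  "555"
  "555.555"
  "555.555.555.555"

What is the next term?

555.555.555.555.555.555.555.555

s(k+1) = s(k)·.·s(k) — each term doubles the last with '.' between the halves.
One more doubling of 555.555.555.555 gives the answer.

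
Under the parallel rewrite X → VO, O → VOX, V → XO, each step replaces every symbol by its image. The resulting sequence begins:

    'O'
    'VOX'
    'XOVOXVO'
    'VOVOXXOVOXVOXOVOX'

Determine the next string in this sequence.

XOVOXXOVOXVOVOVOXXOVOXVOXOVOXVOVOXXOVOXVO

Replace each of the 17 characters of VOVOXXOVOXVOXOVOX in place — XO VOX XO VOX VO VO VOX XO VOX VO XO VOX VO VOX XO VOX VO — and concatenate.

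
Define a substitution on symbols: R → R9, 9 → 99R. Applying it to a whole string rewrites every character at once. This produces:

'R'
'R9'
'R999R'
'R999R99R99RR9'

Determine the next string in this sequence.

Applying the rule to each of the 13 symbols of R999R99R99RR9 gives the pieces R9 99R 99R 99R R9 99R 99R R9 99R 99R R9 R9 99R, which concatenate to the answer.

R999R99R99RR999R99RR999R99RR9R999R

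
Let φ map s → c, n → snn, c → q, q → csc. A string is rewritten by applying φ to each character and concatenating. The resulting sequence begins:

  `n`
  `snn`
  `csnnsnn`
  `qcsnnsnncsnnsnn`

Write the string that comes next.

Rewriting the 15 symbols of qcsnnsnncsnnsnn one by one yields csc q c snn snn c snn snn q c snn snn c snn snn; concatenated:

cscqcsnnsnncsnnsnnqcsnnsnncsnnsnn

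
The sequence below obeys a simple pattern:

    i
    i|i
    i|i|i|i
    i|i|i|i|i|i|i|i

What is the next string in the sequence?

i|i|i|i|i|i|i|i|i|i|i|i|i|i|i|i

Every step duplicates the string with '|' between the halves.
So the next term is two copies of i|i|i|i|i|i|i|i with '|' between the halves.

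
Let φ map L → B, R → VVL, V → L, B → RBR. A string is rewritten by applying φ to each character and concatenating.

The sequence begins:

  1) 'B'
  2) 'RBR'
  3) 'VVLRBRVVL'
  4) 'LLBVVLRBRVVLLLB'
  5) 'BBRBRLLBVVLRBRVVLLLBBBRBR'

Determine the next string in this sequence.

RBRRBRVVLRBRVVLBBRBRLLBVVLRBRVVLLLBBBRBRRBRRBRVVLRBRVVL

Replace each of the 25 characters of BBRBRLLBVVLRBRVVLLLBBBRBR in place — RBR RBR VVL RBR VVL B B RBR L L B VVL RBR VVL L L B B B RBR RBR RBR VVL RBR VVL — and concatenate.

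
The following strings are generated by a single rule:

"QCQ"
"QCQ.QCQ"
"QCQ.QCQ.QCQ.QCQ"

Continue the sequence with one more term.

s(k+1) = s(k)·.·s(k) — each term doubles the last with '.' between the halves.
Doubling QCQ.QCQ.QCQ.QCQ with '.' between the halves:

QCQ.QCQ.QCQ.QCQ.QCQ.QCQ.QCQ.QCQ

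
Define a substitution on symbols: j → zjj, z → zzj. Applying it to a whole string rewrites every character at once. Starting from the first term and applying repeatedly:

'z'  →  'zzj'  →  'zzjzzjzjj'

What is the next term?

zzjzzjzjjzzjzzjzjjzzjzjjzjj

Rewriting each symbol of zzjzzjzjj: z→zzj, z→zzj, j→zjj, z→zzj, z→zzj, j→zjj, z→zzj, j→zjj, j→zjj, which concatenates to zzj zzj zjj zzj zzj zjj zzj zjj zjj.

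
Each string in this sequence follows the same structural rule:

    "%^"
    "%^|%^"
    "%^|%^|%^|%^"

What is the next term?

s(k+1) = s(k)·|·s(k) — each term doubles the last with '|' between the halves.
One more doubling of %^|%^|%^|%^ gives the answer.

%^|%^|%^|%^|%^|%^|%^|%^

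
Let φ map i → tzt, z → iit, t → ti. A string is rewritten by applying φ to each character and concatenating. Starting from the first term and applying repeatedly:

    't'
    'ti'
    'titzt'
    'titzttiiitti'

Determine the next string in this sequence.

titzttiiittititzttzttzttititzt

Apply φ to titzttiiitti symbol by symbol: t→ti, i→tzt, t→ti, z→iit, t→ti, t→ti, i→tzt, i→tzt, i→tzt, t→ti, t→ti, i→tzt; joined: ti tzt ti iit ti ti tzt tzt tzt ti ti tzt.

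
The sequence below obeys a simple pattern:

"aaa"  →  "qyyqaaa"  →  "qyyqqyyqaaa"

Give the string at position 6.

qyyqqyyqqyyqqyyqqyyqaaa

Every step adds qyyq at the front: s(k+1) = qyyq·s(k).
From qyyqqyyqaaa, 3 further steps: qyyqqyyqaaa → qyyqqyyqqyyqaaa → qyyqqyyqqyyqqyyqaaa → (answer).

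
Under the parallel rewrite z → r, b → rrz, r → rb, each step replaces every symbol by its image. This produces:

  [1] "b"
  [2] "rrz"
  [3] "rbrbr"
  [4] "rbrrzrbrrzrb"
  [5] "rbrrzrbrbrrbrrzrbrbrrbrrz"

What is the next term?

Rewriting the 25 symbols of rbrrzrbrbrrbrrzrbrbrrbrrz one by one yields rb rrz rb rb r rb rrz rb rrz rb rb rrz rb rb r rb rrz rb rrz rb rb rrz rb rb r; concatenated:

rbrrzrbrbrrbrrzrbrrzrbrbrrzrbrbrrbrrzrbrrzrbrbrrzrbrbr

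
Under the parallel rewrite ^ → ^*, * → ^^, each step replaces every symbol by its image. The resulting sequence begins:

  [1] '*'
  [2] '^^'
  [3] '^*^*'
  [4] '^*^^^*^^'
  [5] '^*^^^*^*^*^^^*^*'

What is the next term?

^*^^^*^*^*^^^*^^^*^^^*^*^*^^^*^^

Applying the rule to each of the 16 symbols of ^*^^^*^*^*^^^*^* gives the pieces ^* ^^ ^* ^* ^* ^^ ^* ^^ ^* ^^ ^* ^* ^* ^^ ^* ^^, which concatenate to the answer.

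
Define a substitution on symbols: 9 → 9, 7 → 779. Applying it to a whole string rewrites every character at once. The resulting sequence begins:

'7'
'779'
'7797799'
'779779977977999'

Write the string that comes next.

Replace each of the 15 characters of 779779977977999 in place — 779 779 9 779 779 9 9 779 779 9 779 779 9 9 9 — and concatenate.

7797799779779997797799779779999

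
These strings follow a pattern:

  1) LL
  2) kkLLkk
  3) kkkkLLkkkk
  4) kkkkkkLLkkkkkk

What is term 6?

kkkkkkkkkkLLkkkkkkkkkk

Every step adds kk to the front and kk to the end of the previous string.
From kkkkkkLLkkkkkk, 2 further steps: kkkkkkLLkkkkkk → kkkkkkkkLLkkkkkkkk → (answer).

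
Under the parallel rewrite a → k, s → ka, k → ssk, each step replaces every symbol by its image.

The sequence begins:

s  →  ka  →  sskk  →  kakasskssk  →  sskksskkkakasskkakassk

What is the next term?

kakassksskkakasskssksskksskkkakassksskksskkkakassk

φ(sskksskkkakasskkakassk) expands symbol-by-symbol to ka ka ssk ssk ka ka ssk ssk ssk k ssk k ka ka ssk ssk k ssk k ka ka ssk; joining the 22 pieces gives the next term.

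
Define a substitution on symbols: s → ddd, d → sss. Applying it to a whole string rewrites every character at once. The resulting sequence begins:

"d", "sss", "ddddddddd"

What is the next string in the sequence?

sssssssssssssssssssssssssss

Apply φ to ddddddddd symbol by symbol: d→sss, d→sss, d→sss, d→sss, d→sss, d→sss, d→sss, d→sss, d→sss; joined: sss sss sss sss sss sss sss sss sss.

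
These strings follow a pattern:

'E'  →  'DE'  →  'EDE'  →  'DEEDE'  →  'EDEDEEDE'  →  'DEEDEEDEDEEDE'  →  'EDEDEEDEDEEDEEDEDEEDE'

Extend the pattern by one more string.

DEEDEEDEDEEDEEDEDEEDEDEEDEEDEDEEDE

Each term (from the third on) is the two preceding terms concatenated in order: term 3 = E·DE = EDE.
So term 8 is DEEDEEDEDEEDE·EDEDEEDEDEEDEEDEDEEDE.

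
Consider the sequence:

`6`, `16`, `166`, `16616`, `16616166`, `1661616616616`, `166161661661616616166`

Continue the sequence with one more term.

From term 3 onward, concatenate the last term with the second-to-last: 16·6 = 166, 166·16 = 16616, …
Continuing: 166161661661616616166 · 1661616616616 gives term 8.

1661616616616166161661661616616616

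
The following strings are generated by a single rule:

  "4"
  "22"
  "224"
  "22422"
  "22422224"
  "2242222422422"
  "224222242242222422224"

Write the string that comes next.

From term 3 onward, concatenate the last term with the second-to-last: 22·4 = 224, 224·22 = 22422, …
Continuing: 224222242242222422224 · 2242222422422 gives term 8.

2242222422422224222242242222422422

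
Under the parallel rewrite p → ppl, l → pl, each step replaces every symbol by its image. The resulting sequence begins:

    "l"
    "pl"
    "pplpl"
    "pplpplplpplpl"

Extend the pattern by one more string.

Rewriting the 13 symbols of pplpplplpplpl one by one yields ppl ppl pl ppl ppl pl ppl pl ppl ppl pl ppl pl; concatenated:

pplpplplpplpplplpplplpplpplplpplpl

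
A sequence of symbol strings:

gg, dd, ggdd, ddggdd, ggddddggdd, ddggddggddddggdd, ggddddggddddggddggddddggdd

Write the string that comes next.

ddggddggddddggddggddddggddddggddggddddggdd

This is a Fibonacci-style word recurrence s(k) = s(k−2)·s(k−1): e.g. gg·dd = ggdd.
So term 8 is ddggddggddddggdd·ggddddggddddggddggddddggdd.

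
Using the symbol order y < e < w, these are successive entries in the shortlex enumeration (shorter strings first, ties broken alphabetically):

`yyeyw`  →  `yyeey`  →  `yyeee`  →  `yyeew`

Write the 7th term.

Continuing the enumeration 3 steps past yyeew: yyeew → yyewy → yyewe → (answer).

yyeww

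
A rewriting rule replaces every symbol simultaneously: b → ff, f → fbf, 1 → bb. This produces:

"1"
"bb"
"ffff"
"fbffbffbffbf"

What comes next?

fbffffbffbffffbffbffffbffbffffbf

Expanding fbffbffbffbf: f→fbf, b→ff, f→fbf, f→fbf, b→ff, f→fbf, f→fbf, b→ff, f→fbf, f→fbf, b→ff, f→fbf. Concatenated: fbf ff fbf fbf ff fbf fbf ff fbf fbf ff fbf.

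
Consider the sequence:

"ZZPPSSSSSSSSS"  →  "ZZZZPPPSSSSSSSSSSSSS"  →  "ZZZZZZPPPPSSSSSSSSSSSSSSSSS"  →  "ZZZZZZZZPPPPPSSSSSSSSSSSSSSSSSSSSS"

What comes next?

ZZZZZZZZZZPPPPPPSSSSSSSSSSSSSSSSSSSSSSSSS

Term n consists of 2n-2 Z's, followed by n P's, followed by 4n+1 S's, where the shown terms are n = 2, 3, 4, 5.
For the next term, n = 6, so the run lengths are 10, 6, 25.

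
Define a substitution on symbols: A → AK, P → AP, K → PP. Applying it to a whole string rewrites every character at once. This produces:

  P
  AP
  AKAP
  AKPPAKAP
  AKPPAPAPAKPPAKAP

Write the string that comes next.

Replace each of the 16 characters of AKPPAPAPAKPPAKAP in place — AK PP AP AP AK AP AK AP AK PP AP AP AK PP AK AP — and concatenate.

AKPPAPAPAKAPAKAPAKPPAPAPAKPPAKAP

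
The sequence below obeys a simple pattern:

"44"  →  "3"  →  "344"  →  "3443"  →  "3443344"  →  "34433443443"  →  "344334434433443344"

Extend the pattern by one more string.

Each term (from the third on) is the previous term followed by the one before it: term 3 = 3·44 = 344.
So term 8 is 344334434433443344·34433443443.

34433443443344334434433443443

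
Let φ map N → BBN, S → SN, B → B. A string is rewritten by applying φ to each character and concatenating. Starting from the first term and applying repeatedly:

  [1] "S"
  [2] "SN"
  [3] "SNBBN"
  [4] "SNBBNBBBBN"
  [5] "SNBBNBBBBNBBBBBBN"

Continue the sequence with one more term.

SNBBNBBBBNBBBBBBNBBBBBBBBN

Applying the rule to each of the 17 symbols of SNBBNBBBBNBBBBBBN gives the pieces SN BBN B B BBN B B B B BBN B B B B B B BBN, which concatenate to the answer.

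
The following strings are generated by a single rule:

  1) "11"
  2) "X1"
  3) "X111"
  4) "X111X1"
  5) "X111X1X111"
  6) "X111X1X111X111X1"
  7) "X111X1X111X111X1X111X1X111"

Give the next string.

This is a Fibonacci-style word recurrence s(k) = s(k−1)·s(k−2): e.g. X1·11 = X111.
Continuing: X111X1X111X111X1X111X1X111 · X111X1X111X111X1 gives term 8.

X111X1X111X111X1X111X1X111X111X1X111X111X1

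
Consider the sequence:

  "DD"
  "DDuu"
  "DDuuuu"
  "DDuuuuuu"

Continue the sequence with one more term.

The strings grow by a fixed suffix uu each time.
Applying this once more to DDuuuuuu:

DDuuuuuuuu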